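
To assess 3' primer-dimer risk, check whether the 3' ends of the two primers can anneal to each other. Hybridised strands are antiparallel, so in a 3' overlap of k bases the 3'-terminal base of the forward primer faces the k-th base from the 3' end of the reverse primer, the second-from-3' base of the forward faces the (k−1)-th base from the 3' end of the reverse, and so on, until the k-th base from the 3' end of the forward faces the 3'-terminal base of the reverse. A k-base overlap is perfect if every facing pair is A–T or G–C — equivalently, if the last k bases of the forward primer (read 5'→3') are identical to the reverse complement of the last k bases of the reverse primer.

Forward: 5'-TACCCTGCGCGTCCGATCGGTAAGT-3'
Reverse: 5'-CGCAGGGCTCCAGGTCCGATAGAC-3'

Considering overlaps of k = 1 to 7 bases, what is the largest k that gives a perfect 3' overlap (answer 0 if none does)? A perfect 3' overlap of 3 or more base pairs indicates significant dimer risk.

Longest perfect overlap: 2 complementary base pairs; below the dimer-risk threshold (threshold 3).

Last 7 bases (5'→3') — forward …GGTAAGT, reverse …GATAGAC.
Reverse complement of the reverse primer's last 7 bases: GTCTATC; its first k bases are the reverse complement of the reverse primer's last k bases, so a perfect k-base overlap needs the forward primer's last k bases to equal them.
Comparing (forward last k vs required): k=1: T vs G ✗; k=2: GT vs GT ✓; k=3: AGT vs GTC ✗; k=4: AAGT vs GTCT ✗; k=5: TAAGT vs GTCTA ✗; k=6: GTAAGT vs GTCTAT ✗; k=7: GGTAAGT vs GTCTATC ✗.
Only k = 2 is perfect, so the longest perfect 3' overlap is 2.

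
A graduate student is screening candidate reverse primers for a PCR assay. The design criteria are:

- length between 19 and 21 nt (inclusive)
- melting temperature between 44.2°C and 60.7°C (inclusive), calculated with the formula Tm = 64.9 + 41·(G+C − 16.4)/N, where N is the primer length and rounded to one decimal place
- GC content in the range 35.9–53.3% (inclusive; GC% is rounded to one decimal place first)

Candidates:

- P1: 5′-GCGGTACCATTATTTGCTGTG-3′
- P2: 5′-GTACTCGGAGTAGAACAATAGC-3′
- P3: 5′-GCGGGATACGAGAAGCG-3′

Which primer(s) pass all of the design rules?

P1 only.

P1 (21 nt, A=3 T=8 G=6 C=4): length 21 ✓; Tm = 64.9 + 41·(10 − 16.4)/21 = 52.4°C ✓; GC 10/21 = 47.6% ✓ — passes.
P2 (22 nt, A=8 T=4 G=6 C=4): length 22, outside 19–21 ✗; Tm = 64.9 + 41·(10 − 16.4)/22 = 53.0°C ✓; GC 10/22 = 45.5% ✓ — fails.
P3 (17 nt, A=5 T=1 G=8 C=3): length 17, outside 19–21 ✗; Tm = 64.9 + 41·(11 − 16.4)/17 = 51.9°C ✓; GC 11/17 = 64.7%, outside 35.9–53.3% ✗ — fails.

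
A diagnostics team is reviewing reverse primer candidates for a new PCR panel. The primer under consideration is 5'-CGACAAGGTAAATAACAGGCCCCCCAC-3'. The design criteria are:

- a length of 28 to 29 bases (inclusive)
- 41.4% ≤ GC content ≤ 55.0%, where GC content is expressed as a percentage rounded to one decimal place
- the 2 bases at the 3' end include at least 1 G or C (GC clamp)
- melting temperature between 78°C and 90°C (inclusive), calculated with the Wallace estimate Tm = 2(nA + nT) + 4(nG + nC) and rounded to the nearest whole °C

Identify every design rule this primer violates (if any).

Fails: length, GC content.

Base counts: A=10, T=2, G=5, C=10 (length 27).
length: length 27, outside 28–29 ✗
GC content: GC 15/27 = 55.6%, outside 41.4–55.0% ✗
GC clamp: 3' end AC has 1 G/C ✓
Tm: Tm = 2·12 + 4·15 = 84°C ✓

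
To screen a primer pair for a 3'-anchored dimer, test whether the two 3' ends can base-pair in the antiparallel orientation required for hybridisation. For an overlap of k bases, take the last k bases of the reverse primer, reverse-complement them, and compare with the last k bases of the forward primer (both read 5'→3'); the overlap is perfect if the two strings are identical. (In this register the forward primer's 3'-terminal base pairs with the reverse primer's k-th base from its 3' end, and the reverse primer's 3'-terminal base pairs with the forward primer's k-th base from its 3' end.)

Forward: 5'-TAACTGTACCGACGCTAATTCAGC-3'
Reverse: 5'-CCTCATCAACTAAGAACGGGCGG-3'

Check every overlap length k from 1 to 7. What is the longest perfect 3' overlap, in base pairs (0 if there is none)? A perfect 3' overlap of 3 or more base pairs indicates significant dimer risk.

Longest perfect overlap: 1 complementary base pair; below the dimer-risk threshold (threshold 3).

Last 7 bases (5'→3') — forward …ATTCAGC, reverse …CGGGCGG.
Reverse complement of the reverse primer's last 7 bases: CCGCCCG; its first k bases are the reverse complement of the reverse primer's last k bases, so a perfect k-base overlap needs the forward primer's last k bases to equal them.
Comparing (forward last k vs required): k=1: C vs C ✓; k=2: GC vs CC ✗; k=3: AGC vs CCG ✗; k=4: CAGC vs CCGC ✗; k=5: TCAGC vs CCGCC ✗; k=6: TTCAGC vs CCGCCC ✗; k=7: ATTCAGC vs CCGCCCG ✗.
Only k = 1 is perfect, so the longest perfect 3' overlap is 1.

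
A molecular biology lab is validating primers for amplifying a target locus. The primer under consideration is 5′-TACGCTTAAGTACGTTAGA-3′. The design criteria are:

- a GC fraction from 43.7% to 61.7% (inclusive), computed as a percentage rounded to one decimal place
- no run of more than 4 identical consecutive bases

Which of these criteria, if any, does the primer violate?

Fails: GC content.

Base counts: A=6, T=6, G=4, C=3 (length 19).
GC content: GC 7/19 = 36.8%, outside 43.7–61.7% ✗
homopolymer run: longest run = 2 ✓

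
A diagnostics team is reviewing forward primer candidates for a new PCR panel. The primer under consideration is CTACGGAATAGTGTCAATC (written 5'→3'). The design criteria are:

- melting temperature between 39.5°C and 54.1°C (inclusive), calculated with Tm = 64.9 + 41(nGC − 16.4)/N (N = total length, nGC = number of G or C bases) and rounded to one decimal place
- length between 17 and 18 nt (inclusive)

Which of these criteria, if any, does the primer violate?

Fails: length.

Base counts: A=6, T=5, G=4, C=4 (length 19).
Tm: Tm = 64.9 + 41·(8 − 16.4)/19 = 46.8°C ✓
length: length 19, outside 17–18 ✗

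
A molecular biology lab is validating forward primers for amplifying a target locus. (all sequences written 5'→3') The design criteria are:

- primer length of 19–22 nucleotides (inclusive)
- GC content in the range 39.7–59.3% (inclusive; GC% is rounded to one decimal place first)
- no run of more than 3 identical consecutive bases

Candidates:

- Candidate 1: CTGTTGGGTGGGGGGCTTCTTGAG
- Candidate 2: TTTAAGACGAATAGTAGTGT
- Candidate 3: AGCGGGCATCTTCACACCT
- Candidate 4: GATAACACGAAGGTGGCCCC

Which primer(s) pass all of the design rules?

Candidate 3 only.

Candidate 1 (24 nt, A=1 T=8 G=12 C=3): length 24, outside 19–22 ✗; GC 15/24 = 62.5%, outside 39.7–59.3% ✗; longest run = 6, exceeds 3 ✗ — fails.
Candidate 2 (20 nt, A=7 T=7 G=5 C=1): length 20 ✓; GC 6/20 = 30.0%, outside 39.7–59.3% ✗; longest run = 3 ✓ — fails.
Candidate 3 (19 nt, A=4 T=4 G=4 C=7): length 19 ✓; GC 11/19 = 57.9% ✓; longest run = 3 ✓ — passes.
Candidate 4 (20 nt, A=6 T=2 G=6 C=6): length 20 ✓; GC 12/20 = 60.0%, outside 39.7–59.3% ✗; longest run = 4, exceeds 3 ✗ — fails.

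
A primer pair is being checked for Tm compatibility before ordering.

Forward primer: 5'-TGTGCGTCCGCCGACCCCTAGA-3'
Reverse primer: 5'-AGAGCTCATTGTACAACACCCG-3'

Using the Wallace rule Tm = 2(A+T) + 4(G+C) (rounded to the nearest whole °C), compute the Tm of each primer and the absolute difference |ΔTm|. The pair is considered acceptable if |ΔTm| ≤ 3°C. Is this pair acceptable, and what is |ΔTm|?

|ΔTm| = 8°C; the pair is not acceptable.

Forward: A=3 T=4 G=6 C=9 → Tm = 2·7 + 4·15 = 74°C.
Reverse: A=7 T=4 G=4 C=7 → Tm = 2·11 + 4·11 = 66°C.
|ΔTm| = |74 − 66| = 8°C, > 3°C.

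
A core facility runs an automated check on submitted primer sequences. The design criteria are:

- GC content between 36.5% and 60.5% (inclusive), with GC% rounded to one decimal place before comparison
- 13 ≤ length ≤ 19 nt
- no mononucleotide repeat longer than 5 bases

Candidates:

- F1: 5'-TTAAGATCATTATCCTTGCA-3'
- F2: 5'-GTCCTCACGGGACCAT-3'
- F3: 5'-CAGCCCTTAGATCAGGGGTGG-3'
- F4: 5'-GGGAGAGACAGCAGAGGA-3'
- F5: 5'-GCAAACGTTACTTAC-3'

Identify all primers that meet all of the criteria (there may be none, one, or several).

F5 only.

F1 (20 nt, A=6 T=8 G=2 C=4): GC 6/20 = 30.0%, outside 36.5–60.5% ✗; length 20, outside 13–19 ✗; longest run = 2 ✓ — fails.
F2 (16 nt, A=3 T=3 G=4 C=6): GC 10/16 = 62.5%, outside 36.5–60.5% ✗; length 16 ✓; longest run = 3 ✓ — fails.
F3 (21 nt, A=4 T=4 G=8 C=5): GC 13/21 = 61.9%, outside 36.5–60.5% ✗; length 21, outside 13–19 ✗; longest run = 4 ✓ — fails.
F4 (18 nt, A=7 T=0 G=9 C=2): GC 11/18 = 61.1%, outside 36.5–60.5% ✗; length 18 ✓; longest run = 3 ✓ — fails.
F5 (15 nt, A=5 T=4 G=2 C=4): GC 6/15 = 40.0% ✓; length 15 ✓; longest run = 3 ✓ — passes.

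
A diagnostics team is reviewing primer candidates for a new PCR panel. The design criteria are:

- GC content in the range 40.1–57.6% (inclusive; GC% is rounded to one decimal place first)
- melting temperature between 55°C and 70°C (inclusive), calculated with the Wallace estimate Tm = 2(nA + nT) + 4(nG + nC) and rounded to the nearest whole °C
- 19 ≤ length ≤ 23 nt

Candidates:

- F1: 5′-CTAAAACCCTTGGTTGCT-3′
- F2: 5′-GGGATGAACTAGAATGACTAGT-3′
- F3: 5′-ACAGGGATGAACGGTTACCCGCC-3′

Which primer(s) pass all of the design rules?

F2 only.

F1 (18 nt, A=4 T=6 G=3 C=5): GC 8/18 = 44.4% ✓; Tm = 2·10 + 4·8 = 52°C, outside 55–70°C ✗; length 18, outside 19–23 ✗ — fails.
F2 (22 nt, A=8 T=5 G=7 C=2): GC 9/22 = 40.9% ✓; Tm = 2·13 + 4·9 = 62°C ✓; length 22 ✓ — passes.
F3 (23 nt, A=6 T=3 G=7 C=7): GC 14/23 = 60.9%, outside 40.1–57.6% ✗; Tm = 2·9 + 4·14 = 74°C, outside 55–70°C ✗; length 23 ✓ — fails.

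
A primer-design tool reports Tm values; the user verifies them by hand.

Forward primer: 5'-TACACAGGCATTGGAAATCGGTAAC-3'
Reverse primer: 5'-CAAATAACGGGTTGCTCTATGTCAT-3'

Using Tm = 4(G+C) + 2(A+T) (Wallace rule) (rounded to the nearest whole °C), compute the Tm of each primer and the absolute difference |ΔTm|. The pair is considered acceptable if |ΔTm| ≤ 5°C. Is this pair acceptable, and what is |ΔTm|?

Forward: A=9 T=5 G=6 C=5 → Tm = 2·14 + 4·11 = 72°C.
Reverse: A=7 T=8 G=5 C=5 → Tm = 2·15 + 4·10 = 70°C.
|ΔTm| = |72 − 70| = 2°C, ≤ 5°C.

|ΔTm| = 2°C; the pair is acceptable.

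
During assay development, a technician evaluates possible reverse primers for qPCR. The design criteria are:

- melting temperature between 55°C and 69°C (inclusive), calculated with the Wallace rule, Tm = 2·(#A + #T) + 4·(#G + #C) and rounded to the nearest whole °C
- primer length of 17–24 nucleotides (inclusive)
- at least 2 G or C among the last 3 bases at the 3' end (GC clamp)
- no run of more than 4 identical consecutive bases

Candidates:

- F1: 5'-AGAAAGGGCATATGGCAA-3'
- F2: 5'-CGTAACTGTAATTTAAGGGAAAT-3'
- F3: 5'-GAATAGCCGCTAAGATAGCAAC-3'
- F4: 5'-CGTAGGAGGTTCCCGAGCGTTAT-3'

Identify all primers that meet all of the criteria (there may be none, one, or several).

F1 (18 nt, A=8 T=2 G=6 C=2): Tm = 2·10 + 4·8 = 52°C, outside 55–69°C ✗; length 18 ✓; 3' end CAA has 1 G/C, need ≥2 ✗; longest run = 3 ✓ — fails.
F2 (23 nt, A=9 T=7 G=5 C=2): Tm = 2·16 + 4·7 = 60°C ✓; length 23 ✓; 3' end AAT has 0 G/C, need ≥2 ✗; longest run = 3 ✓ — fails.
F3 (22 nt, A=9 T=3 G=5 C=5): Tm = 2·12 + 4·10 = 64°C ✓; length 22 ✓; 3' end AAC has 1 G/C, need ≥2 ✗; longest run = 2 ✓ — fails.
F4 (23 nt, A=4 T=6 G=8 C=5): Tm = 2·10 + 4·13 = 72°C, outside 55–69°C ✗; length 23 ✓; 3' end TAT has 0 G/C, need ≥2 ✗; longest run = 3 ✓ — fails.

None of the candidates satisfy all criteria.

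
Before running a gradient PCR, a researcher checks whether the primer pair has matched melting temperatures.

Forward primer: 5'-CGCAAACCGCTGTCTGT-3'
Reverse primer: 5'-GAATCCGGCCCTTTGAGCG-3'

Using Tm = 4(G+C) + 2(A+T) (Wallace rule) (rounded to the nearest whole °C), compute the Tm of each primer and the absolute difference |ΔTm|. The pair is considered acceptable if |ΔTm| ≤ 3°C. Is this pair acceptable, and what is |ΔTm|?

|ΔTm| = 8°C; the pair is not acceptable.

Forward: A=3 T=4 G=4 C=6 → Tm = 2·7 + 4·10 = 54°C.
Reverse: A=3 T=4 G=6 C=6 → Tm = 2·7 + 4·12 = 62°C.
|ΔTm| = |54 − 62| = 8°C, > 3°C.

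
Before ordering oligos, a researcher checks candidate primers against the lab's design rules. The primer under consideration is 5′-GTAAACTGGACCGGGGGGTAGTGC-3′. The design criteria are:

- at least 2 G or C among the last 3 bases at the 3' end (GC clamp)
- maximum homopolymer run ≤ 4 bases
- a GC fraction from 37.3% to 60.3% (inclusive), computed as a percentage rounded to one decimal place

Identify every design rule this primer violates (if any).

Fails: homopolymer run, GC content.

Base counts: A=5, T=4, G=11, C=4 (length 24).
GC clamp: 3' end TGC has 2 G/C ✓
homopolymer run: longest run = 6, exceeds 4 ✗
GC content: GC 15/24 = 62.5%, outside 37.3–60.3% ✗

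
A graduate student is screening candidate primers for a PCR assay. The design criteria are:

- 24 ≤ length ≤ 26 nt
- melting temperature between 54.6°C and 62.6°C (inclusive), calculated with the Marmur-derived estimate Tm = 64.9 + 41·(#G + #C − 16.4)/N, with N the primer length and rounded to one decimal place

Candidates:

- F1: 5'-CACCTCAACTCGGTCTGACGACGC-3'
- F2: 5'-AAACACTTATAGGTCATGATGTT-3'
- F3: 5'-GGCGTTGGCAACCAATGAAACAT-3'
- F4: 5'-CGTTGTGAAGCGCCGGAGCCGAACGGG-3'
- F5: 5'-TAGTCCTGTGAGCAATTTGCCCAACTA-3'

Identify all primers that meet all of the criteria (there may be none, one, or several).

F1 only.

F1 (24 nt, A=5 T=4 G=5 C=10): length 24 ✓; Tm = 64.9 + 41·(15 − 16.4)/24 = 62.5°C ✓ — passes.
F2 (23 nt, A=8 T=8 G=4 C=3): length 23, outside 24–26 ✗; Tm = 64.9 + 41·(7 − 16.4)/23 = 48.1°C, outside 54.6–62.6°C ✗ — fails.
F3 (23 nt, A=8 T=4 G=6 C=5): length 23, outside 24–26 ✗; Tm = 64.9 + 41·(11 − 16.4)/23 = 55.3°C ✓ — fails.
F4 (27 nt, A=5 T=3 G=12 C=7): length 27, outside 24–26 ✗; Tm = 64.9 + 41·(19 − 16.4)/27 = 68.8°C, outside 54.6–62.6°C ✗ — fails.
F5 (27 nt, A=7 T=8 G=5 C=7): length 27, outside 24–26 ✗; Tm = 64.9 + 41·(12 − 16.4)/27 = 58.2°C ✓ — fails.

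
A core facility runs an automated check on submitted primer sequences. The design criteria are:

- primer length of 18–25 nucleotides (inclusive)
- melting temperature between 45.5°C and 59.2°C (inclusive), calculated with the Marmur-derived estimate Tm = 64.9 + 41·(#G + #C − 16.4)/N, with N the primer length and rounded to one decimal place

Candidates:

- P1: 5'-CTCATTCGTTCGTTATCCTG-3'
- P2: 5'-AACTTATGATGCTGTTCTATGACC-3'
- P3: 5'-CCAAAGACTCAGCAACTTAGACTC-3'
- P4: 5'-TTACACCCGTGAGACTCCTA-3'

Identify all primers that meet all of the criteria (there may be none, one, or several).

P1, P2, P3 and P4.

P1 (20 nt, A=2 T=9 G=3 C=6): length 20 ✓; Tm = 64.9 + 41·(9 − 16.4)/20 = 49.7°C ✓ — passes.
P2 (24 nt, A=6 T=9 G=4 C=5): length 24 ✓; Tm = 64.9 + 41·(9 − 16.4)/24 = 52.3°C ✓ — passes.
P3 (24 nt, A=9 T=4 G=3 C=8): length 24 ✓; Tm = 64.9 + 41·(11 − 16.4)/24 = 55.7°C ✓ — passes.
P4 (20 nt, A=5 T=5 G=3 C=7): length 20 ✓; Tm = 64.9 + 41·(10 − 16.4)/20 = 51.8°C ✓ — passes.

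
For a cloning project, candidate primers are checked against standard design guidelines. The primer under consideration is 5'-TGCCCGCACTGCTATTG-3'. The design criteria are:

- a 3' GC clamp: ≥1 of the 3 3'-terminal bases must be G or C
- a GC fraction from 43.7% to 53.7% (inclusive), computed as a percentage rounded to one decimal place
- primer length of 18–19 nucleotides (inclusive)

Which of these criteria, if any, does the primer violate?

Fails: GC content, length.

Base counts: A=2, T=5, G=4, C=6 (length 17).
GC clamp: 3' end TTG has 1 G/C ✓
GC content: GC 10/17 = 58.8%, outside 43.7–53.7% ✗
length: length 17, outside 18–19 ✗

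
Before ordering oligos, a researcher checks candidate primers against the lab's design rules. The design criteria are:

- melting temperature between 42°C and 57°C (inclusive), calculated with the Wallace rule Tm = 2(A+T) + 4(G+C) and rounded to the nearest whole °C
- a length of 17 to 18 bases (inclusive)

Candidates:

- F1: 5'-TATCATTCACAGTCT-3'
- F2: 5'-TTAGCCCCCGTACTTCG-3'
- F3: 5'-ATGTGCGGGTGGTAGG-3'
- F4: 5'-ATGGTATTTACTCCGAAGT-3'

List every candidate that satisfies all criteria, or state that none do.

F2 only.

F1 (15 nt, A=4 T=6 G=1 C=4): Tm = 2·10 + 4·5 = 40°C, outside 42–57°C ✗; length 15, outside 17–18 ✗ — fails.
F2 (17 nt, A=2 T=5 G=3 C=7): Tm = 2·7 + 4·10 = 54°C ✓; length 17 ✓ — passes.
F3 (16 nt, A=2 T=4 G=9 C=1): Tm = 2·6 + 4·10 = 52°C ✓; length 16, outside 17–18 ✗ — fails.
F4 (19 nt, A=5 T=7 G=4 C=3): Tm = 2·12 + 4·7 = 52°C ✓; length 19, outside 17–18 ✗ — fails.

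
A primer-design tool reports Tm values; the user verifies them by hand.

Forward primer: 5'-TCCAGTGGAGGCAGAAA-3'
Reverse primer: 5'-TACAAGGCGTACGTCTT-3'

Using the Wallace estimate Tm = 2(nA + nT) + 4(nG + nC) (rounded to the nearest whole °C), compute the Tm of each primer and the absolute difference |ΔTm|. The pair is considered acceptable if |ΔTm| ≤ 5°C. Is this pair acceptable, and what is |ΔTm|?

Forward: A=6 T=2 G=6 C=3 → Tm = 2·8 + 4·9 = 52°C.
Reverse: A=4 T=5 G=4 C=4 → Tm = 2·9 + 4·8 = 50°C.
|ΔTm| = |52 − 50| = 2°C, ≤ 5°C.

|ΔTm| = 2°C; the pair is acceptable.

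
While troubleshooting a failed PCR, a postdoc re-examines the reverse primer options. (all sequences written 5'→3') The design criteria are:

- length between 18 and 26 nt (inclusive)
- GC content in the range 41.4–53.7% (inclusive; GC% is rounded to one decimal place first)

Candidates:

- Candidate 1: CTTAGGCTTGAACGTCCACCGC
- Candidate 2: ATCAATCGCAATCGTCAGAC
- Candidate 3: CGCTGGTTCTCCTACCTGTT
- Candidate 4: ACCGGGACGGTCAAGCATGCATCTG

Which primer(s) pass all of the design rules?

Candidate 2 only.

Candidate 1 (22 nt, A=4 T=5 G=5 C=8): length 22 ✓; GC 13/22 = 59.1%, outside 41.4–53.7% ✗ — fails.
Candidate 2 (20 nt, A=7 T=4 G=3 C=6): length 20 ✓; GC 9/20 = 45.0% ✓ — passes.
Candidate 3 (20 nt, A=1 T=8 G=4 C=7): length 20 ✓; GC 11/20 = 55.0%, outside 41.4–53.7% ✗ — fails.
Candidate 4 (25 nt, A=6 T=4 G=8 C=7): length 25 ✓; GC 15/25 = 60.0%, outside 41.4–53.7% ✗ — fails.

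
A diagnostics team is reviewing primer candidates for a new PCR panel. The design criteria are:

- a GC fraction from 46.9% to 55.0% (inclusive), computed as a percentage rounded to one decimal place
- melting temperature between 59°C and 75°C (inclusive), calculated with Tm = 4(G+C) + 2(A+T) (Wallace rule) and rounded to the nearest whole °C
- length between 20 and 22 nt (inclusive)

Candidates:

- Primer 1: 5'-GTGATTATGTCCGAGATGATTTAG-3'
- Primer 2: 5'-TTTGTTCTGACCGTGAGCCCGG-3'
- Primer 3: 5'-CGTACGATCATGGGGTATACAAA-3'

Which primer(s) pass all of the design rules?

Primer 1 (24 nt, A=6 T=9 G=7 C=2): GC 9/24 = 37.5%, outside 46.9–55.0% ✗; Tm = 2·15 + 4·9 = 66°C ✓; length 24, outside 20–22 ✗ — fails.
Primer 2 (22 nt, A=2 T=7 G=7 C=6): GC 13/22 = 59.1%, outside 46.9–55.0% ✗; Tm = 2·9 + 4·13 = 70°C ✓; length 22 ✓ — fails.
Primer 3 (23 nt, A=8 T=5 G=6 C=4): GC 10/23 = 43.5%, outside 46.9–55.0% ✗; Tm = 2·13 + 4·10 = 66°C ✓; length 23, outside 20–22 ✗ — fails.

None of the candidates satisfy all criteria.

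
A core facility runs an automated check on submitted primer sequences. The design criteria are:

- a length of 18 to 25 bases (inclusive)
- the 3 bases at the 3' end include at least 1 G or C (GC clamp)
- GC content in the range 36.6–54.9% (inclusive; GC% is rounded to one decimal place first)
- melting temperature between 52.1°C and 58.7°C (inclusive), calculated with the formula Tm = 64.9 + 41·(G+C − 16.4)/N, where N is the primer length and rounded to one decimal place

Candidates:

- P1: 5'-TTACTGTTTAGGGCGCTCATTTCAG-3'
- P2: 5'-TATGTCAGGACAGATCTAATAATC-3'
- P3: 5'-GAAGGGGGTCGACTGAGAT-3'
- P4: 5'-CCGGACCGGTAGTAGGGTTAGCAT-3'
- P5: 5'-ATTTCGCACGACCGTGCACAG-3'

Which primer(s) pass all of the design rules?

P1 only.

P1 (25 nt, A=4 T=10 G=6 C=5): length 25 ✓; 3' end CAG has 2 G/C ✓; GC 11/25 = 44.0% ✓; Tm = 64.9 + 41·(11 − 16.4)/25 = 56.0°C ✓ — passes.
P2 (24 nt, A=9 T=7 G=4 C=4): length 24 ✓; 3' end ATC has 1 G/C ✓; GC 8/24 = 33.3%, outside 36.6–54.9% ✗; Tm = 64.9 + 41·(8 − 16.4)/24 = 50.6°C, outside 52.1–58.7°C ✗ — fails.
P3 (19 nt, A=5 T=3 G=9 C=2): length 19 ✓; 3' end GAT has 1 G/C ✓; GC 11/19 = 57.9%, outside 36.6–54.9% ✗; Tm = 64.9 + 41·(11 − 16.4)/19 = 53.2°C ✓ — fails.
P4 (24 nt, A=5 T=5 G=9 C=5): length 24 ✓; 3' end CAT has 1 G/C ✓; GC 14/24 = 58.3%, outside 36.6–54.9% ✗; Tm = 64.9 + 41·(14 − 16.4)/24 = 60.8°C, outside 52.1–58.7°C ✗ — fails.
P5 (21 nt, A=5 T=4 G=5 C=7): length 21 ✓; 3' end CAG has 2 G/C ✓; GC 12/21 = 57.1%, outside 36.6–54.9% ✗; Tm = 64.9 + 41·(12 − 16.4)/21 = 56.3°C ✓ — fails.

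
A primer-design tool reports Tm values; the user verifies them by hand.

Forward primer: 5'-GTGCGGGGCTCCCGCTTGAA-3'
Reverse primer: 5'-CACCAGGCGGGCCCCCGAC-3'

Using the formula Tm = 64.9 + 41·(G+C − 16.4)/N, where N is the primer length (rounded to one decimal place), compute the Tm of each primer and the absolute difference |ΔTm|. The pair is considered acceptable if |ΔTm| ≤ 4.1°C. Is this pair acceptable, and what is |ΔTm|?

Forward: G+C = 14, N = 20 → Tm = 64.9 + 41·(14 − 16.4)/20 = 60.0°C.
Reverse: G+C = 16, N = 19 → Tm = 64.9 + 41·(16 − 16.4)/19 = 64.0°C.
|ΔTm| = |60.0 − 64.0| = 4.0°C, ≤ 4.1°C.

|ΔTm| = 4.0°C; the pair is acceptable.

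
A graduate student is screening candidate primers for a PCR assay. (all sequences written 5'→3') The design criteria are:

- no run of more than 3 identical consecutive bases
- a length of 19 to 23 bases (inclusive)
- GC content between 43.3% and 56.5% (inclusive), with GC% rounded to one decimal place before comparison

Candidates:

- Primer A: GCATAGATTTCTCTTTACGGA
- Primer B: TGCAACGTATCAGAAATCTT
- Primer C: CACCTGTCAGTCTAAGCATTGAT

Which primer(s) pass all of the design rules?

Primer A (21 nt, A=5 T=8 G=4 C=4): longest run = 3 ✓; length 21 ✓; GC 8/21 = 38.1%, outside 43.3–56.5% ✗ — fails.
Primer B (20 nt, A=7 T=6 G=3 C=4): longest run = 3 ✓; length 20 ✓; GC 7/20 = 35.0%, outside 43.3–56.5% ✗ — fails.
Primer C (23 nt, A=6 T=7 G=4 C=6): longest run = 2 ✓; length 23 ✓; GC 10/23 = 43.5% ✓ — passes.

Primer C only.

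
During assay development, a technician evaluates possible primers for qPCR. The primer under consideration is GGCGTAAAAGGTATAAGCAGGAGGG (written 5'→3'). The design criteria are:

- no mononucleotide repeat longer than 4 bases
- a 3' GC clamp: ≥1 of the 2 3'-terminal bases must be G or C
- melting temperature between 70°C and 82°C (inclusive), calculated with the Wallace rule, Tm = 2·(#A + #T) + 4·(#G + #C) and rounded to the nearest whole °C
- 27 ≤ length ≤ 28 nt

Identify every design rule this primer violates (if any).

Fails: length.

Base counts: A=9, T=3, G=11, C=2 (length 25).
homopolymer run: longest run = 4 ✓
GC clamp: 3' end GG has 2 G/C ✓
Tm: Tm = 2·12 + 4·13 = 76°C ✓
length: length 25, outside 27–28 ✗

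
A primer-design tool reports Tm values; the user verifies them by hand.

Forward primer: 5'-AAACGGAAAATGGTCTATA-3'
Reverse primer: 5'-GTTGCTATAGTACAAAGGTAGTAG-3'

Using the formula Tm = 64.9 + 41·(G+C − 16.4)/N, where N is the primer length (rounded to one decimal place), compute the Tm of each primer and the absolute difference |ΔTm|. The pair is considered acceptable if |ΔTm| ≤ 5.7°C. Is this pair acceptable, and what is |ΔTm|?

|ΔTm| = 9.8°C; the pair is not acceptable.

Forward: G+C = 6, N = 19 → Tm = 64.9 + 41·(6 − 16.4)/19 = 42.5°C.
Reverse: G+C = 9, N = 24 → Tm = 64.9 + 41·(9 − 16.4)/24 = 52.3°C.
|ΔTm| = |42.5 − 52.3| = 9.8°C, > 5.7°C.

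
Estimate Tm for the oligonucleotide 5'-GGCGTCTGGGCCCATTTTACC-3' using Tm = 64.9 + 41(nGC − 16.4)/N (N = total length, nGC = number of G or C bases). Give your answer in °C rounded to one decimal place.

58.3°C

Base counts: A=2, T=6, G=6, C=7; G+C = 13, N = 21.
Tm = 64.9 + 41·(13 − 16.4)/21 = 64.9 + -139.40/21 = 58.3°C.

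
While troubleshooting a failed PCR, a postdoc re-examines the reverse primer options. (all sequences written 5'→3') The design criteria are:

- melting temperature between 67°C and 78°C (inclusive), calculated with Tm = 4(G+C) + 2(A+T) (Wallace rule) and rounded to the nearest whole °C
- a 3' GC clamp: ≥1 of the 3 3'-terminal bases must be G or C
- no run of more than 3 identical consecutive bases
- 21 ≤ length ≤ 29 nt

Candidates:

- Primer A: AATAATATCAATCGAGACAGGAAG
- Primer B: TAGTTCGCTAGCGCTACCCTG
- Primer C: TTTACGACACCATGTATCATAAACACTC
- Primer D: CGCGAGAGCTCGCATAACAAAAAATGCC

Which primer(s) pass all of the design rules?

Primer C only.

Primer A (24 nt, A=12 T=4 G=5 C=3): Tm = 2·16 + 4·8 = 64°C, outside 67–78°C ✗; 3' end AAG has 1 G/C ✓; longest run = 2 ✓; length 24 ✓ — fails.
Primer B (21 nt, A=3 T=6 G=5 C=7): Tm = 2·9 + 4·12 = 66°C, outside 67–78°C ✗; 3' end CTG has 2 G/C ✓; longest run = 3 ✓; length 21 ✓ — fails.
Primer C (28 nt, A=10 T=8 G=2 C=8): Tm = 2·18 + 4·10 = 76°C ✓; 3' end CTC has 2 G/C ✓; longest run = 3 ✓; length 28 ✓ — passes.
Primer D (28 nt, A=11 T=3 G=6 C=8): Tm = 2·14 + 4·14 = 84°C, outside 67–78°C ✗; 3' end GCC has 3 G/C ✓; longest run = 6, exceeds 3 ✗; length 28 ✓ — fails.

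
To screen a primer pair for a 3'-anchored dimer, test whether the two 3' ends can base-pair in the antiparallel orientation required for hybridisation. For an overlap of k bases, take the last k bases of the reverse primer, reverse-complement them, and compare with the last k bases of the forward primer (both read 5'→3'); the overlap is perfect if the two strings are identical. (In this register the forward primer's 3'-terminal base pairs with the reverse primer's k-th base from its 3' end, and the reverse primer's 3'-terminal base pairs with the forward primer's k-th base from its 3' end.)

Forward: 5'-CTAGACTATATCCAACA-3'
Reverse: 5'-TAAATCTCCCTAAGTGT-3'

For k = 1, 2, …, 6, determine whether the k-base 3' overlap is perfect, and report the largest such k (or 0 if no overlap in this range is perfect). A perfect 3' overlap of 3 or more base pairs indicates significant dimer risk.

Last 6 bases (5'→3') — forward …CCAACA, reverse …AAGTGT.
Reverse complement of the reverse primer's last 6 bases: ACACTT; its first k bases are the reverse complement of the reverse primer's last k bases, so a perfect k-base overlap needs the forward primer's last k bases to equal them.
Comparing (forward last k vs required): k=1: A vs A ✓; k=2: CA vs AC ✗; k=3: ACA vs ACA ✓; k=4: AACA vs ACAC ✗; k=5: CAACA vs ACACT ✗; k=6: CCAACA vs ACACTT ✗.
Perfect overlaps at k = 1, 3; the largest is 3.

Longest perfect overlap: 3 complementary base pairs; significant dimer risk (threshold 3).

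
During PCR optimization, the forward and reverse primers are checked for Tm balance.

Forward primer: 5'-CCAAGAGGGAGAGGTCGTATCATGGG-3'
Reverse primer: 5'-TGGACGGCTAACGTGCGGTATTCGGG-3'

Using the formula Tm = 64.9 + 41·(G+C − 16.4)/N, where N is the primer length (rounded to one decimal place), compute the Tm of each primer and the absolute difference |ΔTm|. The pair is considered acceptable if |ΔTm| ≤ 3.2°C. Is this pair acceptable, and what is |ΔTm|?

|ΔTm| = 1.6°C; the pair is acceptable.

Forward: G+C = 15, N = 26 → Tm = 64.9 + 41·(15 − 16.4)/26 = 62.7°C.
Reverse: G+C = 16, N = 26 → Tm = 64.9 + 41·(16 − 16.4)/26 = 64.3°C.
|ΔTm| = |62.7 − 64.3| = 1.6°C, ≤ 3.2°C.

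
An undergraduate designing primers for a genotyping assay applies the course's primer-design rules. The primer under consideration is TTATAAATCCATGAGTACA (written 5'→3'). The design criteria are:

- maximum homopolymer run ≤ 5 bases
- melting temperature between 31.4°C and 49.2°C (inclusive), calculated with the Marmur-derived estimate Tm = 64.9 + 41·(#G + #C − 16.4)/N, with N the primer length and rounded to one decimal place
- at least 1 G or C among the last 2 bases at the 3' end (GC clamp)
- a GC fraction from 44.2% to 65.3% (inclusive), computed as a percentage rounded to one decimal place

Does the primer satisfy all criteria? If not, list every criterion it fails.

Fails: GC content.

Base counts: A=8, T=6, G=2, C=3 (length 19).
homopolymer run: longest run = 3 ✓
Tm: Tm = 64.9 + 41·(5 − 16.4)/19 = 40.3°C ✓
GC clamp: 3' end CA has 1 G/C ✓
GC content: GC 5/19 = 26.3%, outside 44.2–65.3% ✗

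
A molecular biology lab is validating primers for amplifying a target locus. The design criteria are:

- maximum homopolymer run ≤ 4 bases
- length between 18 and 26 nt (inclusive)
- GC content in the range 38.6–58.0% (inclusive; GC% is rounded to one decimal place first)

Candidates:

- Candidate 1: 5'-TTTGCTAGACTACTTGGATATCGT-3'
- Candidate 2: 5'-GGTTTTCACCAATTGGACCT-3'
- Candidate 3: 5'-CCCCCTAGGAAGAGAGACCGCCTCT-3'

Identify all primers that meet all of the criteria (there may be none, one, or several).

Candidate 1 (24 nt, A=5 T=10 G=5 C=4): longest run = 3 ✓; length 24 ✓; GC 9/24 = 37.5%, outside 38.6–58.0% ✗ — fails.
Candidate 2 (20 nt, A=4 T=7 G=4 C=5): longest run = 4 ✓; length 20 ✓; GC 9/20 = 45.0% ✓ — passes.
Candidate 3 (25 nt, A=6 T=3 G=6 C=10): longest run = 5, exceeds 4 ✗; length 25 ✓; GC 16/25 = 64.0%, outside 38.6–58.0% ✗ — fails.

Candidate 2 only.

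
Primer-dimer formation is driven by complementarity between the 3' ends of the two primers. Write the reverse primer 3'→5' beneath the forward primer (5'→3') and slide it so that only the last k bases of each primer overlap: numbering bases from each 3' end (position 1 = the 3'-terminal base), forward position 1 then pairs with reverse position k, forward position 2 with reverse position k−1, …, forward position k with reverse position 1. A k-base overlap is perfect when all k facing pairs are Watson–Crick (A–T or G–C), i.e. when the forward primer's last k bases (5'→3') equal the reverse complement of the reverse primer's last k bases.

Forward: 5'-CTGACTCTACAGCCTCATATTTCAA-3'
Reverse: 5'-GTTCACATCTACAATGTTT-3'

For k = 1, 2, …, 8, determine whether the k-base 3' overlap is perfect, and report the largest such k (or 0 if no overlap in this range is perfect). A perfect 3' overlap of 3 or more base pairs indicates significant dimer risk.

Longest perfect overlap: 2 complementary base pairs; below the dimer-risk threshold (threshold 3).

Last 8 bases (5'→3') — forward …TATTTCAA, reverse …CAATGTTT.
Reverse complement of the reverse primer's last 8 bases: AAACATTG; its first k bases are the reverse complement of the reverse primer's last k bases, so a perfect k-base overlap needs the forward primer's last k bases to equal them.
Comparing (forward last k vs required): k=1: A vs A ✓; k=2: AA vs AA ✓; k=3: CAA vs AAA ✗; k=4: TCAA vs AAAC ✗; k=5: TTCAA vs AAACA ✗; k=6: TTTCAA vs AAACAT ✗; k=7: ATTTCAA vs AAACATT ✗; k=8: TATTTCAA vs AAACATTG ✗.
Perfect overlaps at k = 1, 2; the largest is 2.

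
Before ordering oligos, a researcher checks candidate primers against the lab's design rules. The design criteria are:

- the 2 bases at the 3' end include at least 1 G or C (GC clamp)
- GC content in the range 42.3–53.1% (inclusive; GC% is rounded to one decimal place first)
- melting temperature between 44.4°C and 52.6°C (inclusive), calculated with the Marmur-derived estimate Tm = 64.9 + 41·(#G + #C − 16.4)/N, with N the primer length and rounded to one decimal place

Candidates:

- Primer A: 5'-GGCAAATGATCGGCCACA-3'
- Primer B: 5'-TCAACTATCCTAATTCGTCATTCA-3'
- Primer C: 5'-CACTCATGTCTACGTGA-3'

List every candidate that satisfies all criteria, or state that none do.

Primer A (18 nt, A=6 T=2 G=5 C=5): 3' end CA has 1 G/C ✓; GC 10/18 = 55.6%, outside 42.3–53.1% ✗; Tm = 64.9 + 41·(10 − 16.4)/18 = 50.3°C ✓ — fails.
Primer B (24 nt, A=7 T=9 G=1 C=7): 3' end CA has 1 G/C ✓; GC 8/24 = 33.3%, outside 42.3–53.1% ✗; Tm = 64.9 + 41·(8 − 16.4)/24 = 50.6°C ✓ — fails.
Primer C (17 nt, A=4 T=5 G=3 C=5): 3' end GA has 1 G/C ✓; GC 8/17 = 47.1% ✓; Tm = 64.9 + 41·(8 − 16.4)/17 = 44.6°C ✓ — passes.

Primer C only.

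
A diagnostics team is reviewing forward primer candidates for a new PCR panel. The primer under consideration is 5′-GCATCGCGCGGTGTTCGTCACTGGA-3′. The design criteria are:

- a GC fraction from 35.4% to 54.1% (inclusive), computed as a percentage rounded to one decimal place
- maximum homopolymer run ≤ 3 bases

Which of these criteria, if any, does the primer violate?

Base counts: A=3, T=6, G=9, C=7 (length 25).
GC content: GC 16/25 = 64.0%, outside 35.4–54.1% ✗
homopolymer run: longest run = 2 ✓

Fails: GC content.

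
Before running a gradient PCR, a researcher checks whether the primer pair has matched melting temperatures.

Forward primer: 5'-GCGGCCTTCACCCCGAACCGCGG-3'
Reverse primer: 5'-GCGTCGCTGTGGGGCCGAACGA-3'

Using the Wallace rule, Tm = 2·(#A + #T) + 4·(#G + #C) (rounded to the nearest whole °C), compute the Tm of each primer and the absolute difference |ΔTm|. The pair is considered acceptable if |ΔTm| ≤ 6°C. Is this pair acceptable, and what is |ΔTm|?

Forward: A=3 T=2 G=7 C=11 → Tm = 2·5 + 4·18 = 82°C.
Reverse: A=3 T=3 G=10 C=6 → Tm = 2·6 + 4·16 = 76°C.
|ΔTm| = |82 − 76| = 6°C, ≤ 6°C.

|ΔTm| = 6°C; the pair is acceptable.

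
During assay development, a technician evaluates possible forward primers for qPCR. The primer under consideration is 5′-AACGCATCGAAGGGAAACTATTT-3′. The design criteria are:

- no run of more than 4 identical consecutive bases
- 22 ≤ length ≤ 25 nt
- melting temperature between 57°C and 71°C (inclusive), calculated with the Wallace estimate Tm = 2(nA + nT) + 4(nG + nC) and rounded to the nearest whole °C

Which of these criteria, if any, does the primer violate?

Meets all criteria.

Base counts: A=9, T=5, G=5, C=4 (length 23).
homopolymer run: longest run = 3 ✓
length: length 23 ✓
Tm: Tm = 2·14 + 4·9 = 64°C ✓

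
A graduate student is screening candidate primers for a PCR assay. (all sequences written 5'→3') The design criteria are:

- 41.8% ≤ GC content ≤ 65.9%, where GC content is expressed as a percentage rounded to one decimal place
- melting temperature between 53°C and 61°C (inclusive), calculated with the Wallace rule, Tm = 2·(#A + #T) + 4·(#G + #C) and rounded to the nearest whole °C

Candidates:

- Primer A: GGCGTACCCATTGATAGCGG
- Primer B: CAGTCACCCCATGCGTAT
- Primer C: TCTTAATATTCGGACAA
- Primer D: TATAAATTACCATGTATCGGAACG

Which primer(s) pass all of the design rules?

Primer A (20 nt, A=4 T=4 G=7 C=5): GC 12/20 = 60.0% ✓; Tm = 2·8 + 4·12 = 64°C, outside 53–61°C ✗ — fails.
Primer B (18 nt, A=4 T=4 G=3 C=7): GC 10/18 = 55.6% ✓; Tm = 2·8 + 4·10 = 56°C ✓ — passes.
Primer C (17 nt, A=6 T=6 G=2 C=3): GC 5/17 = 29.4%, outside 41.8–65.9% ✗; Tm = 2·12 + 4·5 = 44°C, outside 53–61°C ✗ — fails.
Primer D (24 nt, A=9 T=7 G=4 C=4): GC 8/24 = 33.3%, outside 41.8–65.9% ✗; Tm = 2·16 + 4·8 = 64°C, outside 53–61°C ✗ — fails.

Primer B only.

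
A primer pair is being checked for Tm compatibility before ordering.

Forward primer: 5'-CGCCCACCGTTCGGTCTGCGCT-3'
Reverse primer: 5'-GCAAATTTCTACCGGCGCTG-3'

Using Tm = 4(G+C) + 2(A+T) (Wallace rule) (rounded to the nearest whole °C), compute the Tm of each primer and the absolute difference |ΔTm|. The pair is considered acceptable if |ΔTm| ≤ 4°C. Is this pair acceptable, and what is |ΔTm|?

Forward: A=1 T=5 G=6 C=10 → Tm = 2·6 + 4·16 = 76°C.
Reverse: A=4 T=5 G=5 C=6 → Tm = 2·9 + 4·11 = 62°C.
|ΔTm| = |76 − 62| = 14°C, > 4°C.

|ΔTm| = 14°C; the pair is not acceptable.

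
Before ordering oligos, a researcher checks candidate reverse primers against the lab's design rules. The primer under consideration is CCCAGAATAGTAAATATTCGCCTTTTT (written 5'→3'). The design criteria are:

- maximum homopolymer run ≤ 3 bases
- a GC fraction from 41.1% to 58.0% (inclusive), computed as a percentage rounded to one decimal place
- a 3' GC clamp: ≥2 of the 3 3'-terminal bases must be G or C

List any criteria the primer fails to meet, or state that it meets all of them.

Base counts: A=8, T=10, G=3, C=6 (length 27).
homopolymer run: longest run = 5, exceeds 3 ✗
GC content: GC 9/27 = 33.3%, outside 41.1–58.0% ✗
GC clamp: 3' end TTT has 0 G/C, need ≥2 ✗

Fails: homopolymer run, GC content, GC clamp.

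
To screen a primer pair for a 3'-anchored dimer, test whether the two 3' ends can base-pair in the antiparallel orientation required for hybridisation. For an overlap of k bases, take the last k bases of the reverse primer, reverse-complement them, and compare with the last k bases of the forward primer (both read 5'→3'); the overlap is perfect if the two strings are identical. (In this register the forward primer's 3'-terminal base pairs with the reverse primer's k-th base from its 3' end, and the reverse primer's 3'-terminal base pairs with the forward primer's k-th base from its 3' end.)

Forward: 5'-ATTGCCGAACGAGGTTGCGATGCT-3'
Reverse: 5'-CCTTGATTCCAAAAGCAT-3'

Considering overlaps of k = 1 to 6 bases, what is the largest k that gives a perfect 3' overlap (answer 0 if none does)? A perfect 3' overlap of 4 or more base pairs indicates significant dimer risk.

Longest perfect overlap: 5 complementary base pairs; significant dimer risk (threshold 4).

Last 6 bases (5'→3') — forward …GATGCT, reverse …AAGCAT.
Reverse complement of the reverse primer's last 6 bases: ATGCTT; its first k bases are the reverse complement of the reverse primer's last k bases, so a perfect k-base overlap needs the forward primer's last k bases to equal them.
Comparing (forward last k vs required): k=1: T vs A ✗; k=2: CT vs AT ✗; k=3: GCT vs ATG ✗; k=4: TGCT vs ATGC ✗; k=5: ATGCT vs ATGCT ✓; k=6: GATGCT vs ATGCTT ✗.
Only k = 5 is perfect, so the longest perfect 3' overlap is 5.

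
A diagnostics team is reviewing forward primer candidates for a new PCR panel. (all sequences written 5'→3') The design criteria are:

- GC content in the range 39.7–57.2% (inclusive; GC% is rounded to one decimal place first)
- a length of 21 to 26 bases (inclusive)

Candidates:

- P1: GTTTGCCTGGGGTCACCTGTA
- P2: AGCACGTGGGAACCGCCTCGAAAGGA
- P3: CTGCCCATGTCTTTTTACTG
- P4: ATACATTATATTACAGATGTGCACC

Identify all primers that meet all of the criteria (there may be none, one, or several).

P1 only.

P1 (21 nt, A=2 T=7 G=7 C=5): GC 12/21 = 57.1% ✓; length 21 ✓ — passes.
P2 (26 nt, A=8 T=2 G=9 C=7): GC 16/26 = 61.5%, outside 39.7–57.2% ✗; length 26 ✓ — fails.
P3 (20 nt, A=2 T=9 G=3 C=6): GC 9/20 = 45.0% ✓; length 20, outside 21–26 ✗ — fails.
P4 (25 nt, A=9 T=8 G=3 C=5): GC 8/25 = 32.0%, outside 39.7–57.2% ✗; length 25 ✓ — fails.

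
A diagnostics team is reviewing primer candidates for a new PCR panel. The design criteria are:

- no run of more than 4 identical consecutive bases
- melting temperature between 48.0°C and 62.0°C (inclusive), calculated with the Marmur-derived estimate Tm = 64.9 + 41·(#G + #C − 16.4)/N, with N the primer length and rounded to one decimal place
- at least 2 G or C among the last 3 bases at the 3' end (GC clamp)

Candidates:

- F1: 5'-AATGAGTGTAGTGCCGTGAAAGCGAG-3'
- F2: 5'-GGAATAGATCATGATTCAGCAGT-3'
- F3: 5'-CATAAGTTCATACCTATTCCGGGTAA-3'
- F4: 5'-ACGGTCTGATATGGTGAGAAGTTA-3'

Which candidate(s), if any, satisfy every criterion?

F1 only.

F1 (26 nt, A=8 T=5 G=10 C=3): longest run = 3 ✓; Tm = 64.9 + 41·(13 − 16.4)/26 = 59.5°C ✓; 3' end GAG has 2 G/C ✓ — passes.
F2 (23 nt, A=8 T=6 G=6 C=3): longest run = 2 ✓; Tm = 64.9 + 41·(9 − 16.4)/23 = 51.7°C ✓; 3' end AGT has 1 G/C, need ≥2 ✗ — fails.
F3 (26 nt, A=8 T=8 G=4 C=6): longest run = 3 ✓; Tm = 64.9 + 41·(10 − 16.4)/26 = 54.8°C ✓; 3' end TAA has 0 G/C, need ≥2 ✗ — fails.
F4 (24 nt, A=7 T=7 G=8 C=2): longest run = 2 ✓; Tm = 64.9 + 41·(10 − 16.4)/24 = 54.0°C ✓; 3' end TTA has 0 G/C, need ≥2 ✗ — fails.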